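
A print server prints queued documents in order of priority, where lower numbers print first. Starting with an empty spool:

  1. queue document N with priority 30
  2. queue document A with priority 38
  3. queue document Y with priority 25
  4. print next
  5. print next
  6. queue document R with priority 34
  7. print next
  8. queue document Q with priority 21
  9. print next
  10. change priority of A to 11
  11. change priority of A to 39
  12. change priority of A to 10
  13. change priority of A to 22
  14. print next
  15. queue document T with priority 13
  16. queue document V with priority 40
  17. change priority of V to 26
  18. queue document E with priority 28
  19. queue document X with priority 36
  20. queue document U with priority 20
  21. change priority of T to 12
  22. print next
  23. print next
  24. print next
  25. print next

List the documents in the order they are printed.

[Y, N, R, Q, A, T, U, V, E]

add N (priority 30) → {N:30}
add A (priority 38) → {N:30, A:38}
add Y (priority 25) → {Y:25, N:30, A:38}
print next → Y; now {N:30, A:38}
print next → N; now {A:38}
add R (priority 34) → {R:34, A:38}
print next → R; now {A:38}
add Q (priority 21) → {Q:21, A:38}
print next → Q; now {A:38}
update A to priority 11 → {A:11}
update A to priority 39 → {A:39}
update A to priority 10 → {A:10}
update A to priority 22 → {A:22}
print next → A; now {}
add T (priority 13) → {T:13}
add V (priority 40) → {T:13, V:40}
update V to priority 26 → {T:13, V:26}
add E (priority 28) → {T:13, V:26, E:28}
add X (priority 36) → {T:13, V:26, E:28, X:36}
add U (priority 20) → {T:13, U:20, V:26, E:28, X:36}
update T to priority 12 → {T:12, U:20, V:26, E:28, X:36}
print next → T; now {U:20, V:26, E:28, X:36}
print next → U; now {V:26, E:28, X:36}
print next → V; now {E:28, X:36}
print next → E; now {X:36}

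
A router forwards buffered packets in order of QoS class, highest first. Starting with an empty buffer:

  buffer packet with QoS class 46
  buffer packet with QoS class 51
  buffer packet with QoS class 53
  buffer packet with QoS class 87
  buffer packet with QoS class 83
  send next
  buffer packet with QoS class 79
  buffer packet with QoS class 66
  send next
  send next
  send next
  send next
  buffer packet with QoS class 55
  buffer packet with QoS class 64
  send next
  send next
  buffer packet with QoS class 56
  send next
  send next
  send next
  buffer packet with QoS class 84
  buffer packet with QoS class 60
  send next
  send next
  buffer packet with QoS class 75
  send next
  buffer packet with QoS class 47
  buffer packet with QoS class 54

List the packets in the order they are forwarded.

insert 46 → {46}
insert 51 → {51, 46}
insert 53 → {53, 51, 46}
insert 87 → {87, 53, 51, 46}
insert 83 → {87, 83, 53, 51, 46}
send next → 87; now {83, 53, 51, 46}
insert 79 → {83, 79, 53, 51, 46}
insert 66 → {83, 79, 66, 53, 51, 46}
send next → 83; now {79, 66, 53, 51, 46}
send next → 79; now {66, 53, 51, 46}
send next → 66; now {53, 51, 46}
send next → 53; now {51, 46}
insert 55 → {55, 51, 46}
insert 64 → {64, 55, 51, 46}
send next → 64; now {55, 51, 46}
send next → 55; now {51, 46}
insert 56 → {56, 51, 46}
send next → 56; now {51, 46}
send next → 51; now {46}
send next → 46; now {}
insert 84 → {84}
insert 60 → {84, 60}
send next → 84; now {60}
send next → 60; now {}
insert 75 → {75}
send next → 75; now {}
insert 47 → {47}
insert 54 → {54, 47}

[87, 83, 79, 66, 53, 64, 55, 56, 51, 46, 84, 60, 75]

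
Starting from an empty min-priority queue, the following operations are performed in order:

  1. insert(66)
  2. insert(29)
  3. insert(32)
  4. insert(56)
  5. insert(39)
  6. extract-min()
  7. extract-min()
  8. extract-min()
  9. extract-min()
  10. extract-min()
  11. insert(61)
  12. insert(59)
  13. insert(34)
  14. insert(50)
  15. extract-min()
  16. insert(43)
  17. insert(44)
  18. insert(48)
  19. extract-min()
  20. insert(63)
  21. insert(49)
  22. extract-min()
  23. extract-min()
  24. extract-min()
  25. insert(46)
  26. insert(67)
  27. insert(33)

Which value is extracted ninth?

insert 66 → {66}
insert 29 → {29, 66}
insert 32 → {29, 32, 66}
insert 56 → {29, 32, 56, 66}
insert 39 → {29, 32, 39, 56, 66}
extract-min → 29; now {32, 39, 56, 66}
extract-min → 32; now {39, 56, 66}
extract-min → 39; now {56, 66}
extract-min → 56; now {66}
extract-min → 66; now {}
insert 61 → {61}
insert 59 → {59, 61}
insert 34 → {34, 59, 61}
insert 50 → {34, 50, 59, 61}
extract-min → 34; now {50, 59, 61}
insert 43 → {43, 50, 59, 61}
insert 44 → {43, 44, 50, 59, 61}
insert 48 → {43, 44, 48, 50, 59, 61}
extract-min → 43; now {44, 48, 50, 59, 61}
insert 63 → {44, 48, 50, 59, 61, 63}
insert 49 → {44, 48, 49, 50, 59, 61, 63}
extract-min → 44; now {48, 49, 50, 59, 61, 63}
extract-min → 48; now {49, 50, 59, 61, 63}
extract-min → 49; now {50, 59, 61, 63}
insert 46 → {46, 50, 59, 61, 63}
insert 67 → {46, 50, 59, 61, 63, 67}
insert 33 → {33, 46, 50, 59, 61, 63, 67}

48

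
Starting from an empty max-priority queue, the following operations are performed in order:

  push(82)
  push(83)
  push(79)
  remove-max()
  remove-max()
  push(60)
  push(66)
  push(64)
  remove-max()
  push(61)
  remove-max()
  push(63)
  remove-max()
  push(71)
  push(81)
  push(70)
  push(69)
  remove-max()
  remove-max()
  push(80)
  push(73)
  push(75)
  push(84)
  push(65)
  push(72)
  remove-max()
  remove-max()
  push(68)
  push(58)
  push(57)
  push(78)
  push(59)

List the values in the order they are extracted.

83, 82, 79, 66, 64, 81, 71, 84, 80

insert 82 → {82}
insert 83 → {83, 82}
insert 79 → {83, 82, 79}
remove-max → 83; now {82, 79}
remove-max → 82; now {79}
insert 60 → {79, 60}
insert 66 → {79, 66, 60}
insert 64 → {79, 66, 64, 60}
remove-max → 79; now {66, 64, 60}
insert 61 → {66, 64, 61, 60}
remove-max → 66; now {64, 61, 60}
insert 63 → {64, 63, 61, 60}
remove-max → 64; now {63, 61, 60}
insert 71 → {71, 63, 61, 60}
insert 81 → {81, 71, 63, 61, 60}
insert 70 → {81, 71, 70, 63, 61, 60}
insert 69 → {81, 71, 70, 69, 63, 61, 60}
remove-max → 81; now {71, 70, 69, 63, 61, 60}
remove-max → 71; now {70, 69, 63, 61, 60}
insert 80 → {80, 70, 69, 63, 61, 60}
insert 73 → {80, 73, 70, 69, 63, 61, 60}
insert 75 → {80, 75, 73, 70, 69, 63, 61, 60}
insert 84 → {84, 80, 75, 73, 70, 69, 63, 61, 60}
insert 65 → {84, 80, 75, 73, 70, 69, 65, 63, 61, 60}
insert 72 → {84, 80, 75, 73, 72, 70, 69, 65, 63, 61, 60}
remove-max → 84; now {80, 75, 73, 72, 70, 69, 65, 63, 61, 60}
remove-max → 80; now {75, 73, 72, 70, 69, 65, 63, 61, 60}
insert 68 → {75, 73, 72, 70, 69, 68, 65, 63, 61, 60}
insert 58 → {75, 73, 72, 70, 69, 68, 65, 63, 61, 60, 58}
insert 57 → {75, 73, 72, 70, 69, 68, 65, 63, 61, 60, 58, 57}
insert 78 → {78, 75, 73, 72, 70, 69, 68, 65, 63, 61, 60, 58, 57}
insert 59 → {78, 75, 73, 72, 70, 69, 68, 65, 63, 61, 60, 59, 58, 57}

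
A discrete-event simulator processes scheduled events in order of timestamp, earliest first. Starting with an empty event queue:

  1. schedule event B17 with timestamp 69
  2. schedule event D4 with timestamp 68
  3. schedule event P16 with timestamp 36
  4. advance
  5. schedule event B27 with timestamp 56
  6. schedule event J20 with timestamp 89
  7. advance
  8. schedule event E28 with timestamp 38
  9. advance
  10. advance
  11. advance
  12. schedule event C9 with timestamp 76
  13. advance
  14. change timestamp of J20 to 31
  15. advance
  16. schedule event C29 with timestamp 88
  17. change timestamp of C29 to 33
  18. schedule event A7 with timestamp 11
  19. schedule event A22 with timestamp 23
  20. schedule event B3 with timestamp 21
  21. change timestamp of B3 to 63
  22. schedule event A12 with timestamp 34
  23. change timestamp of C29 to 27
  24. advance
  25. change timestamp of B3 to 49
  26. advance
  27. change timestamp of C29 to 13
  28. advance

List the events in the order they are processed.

P16 → B27 → E28 → D4 → B17 → C9 → J20 → A7 → A22 → C29

add B17 (timestamp 69) → {B17:69}
add D4 (timestamp 68) → {D4:68, B17:69}
add P16 (timestamp 36) → {P16:36, D4:68, B17:69}
advance → P16; now {D4:68, B17:69}
add B27 (timestamp 56) → {B27:56, D4:68, B17:69}
add J20 (timestamp 89) → {B27:56, D4:68, B17:69, J20:89}
advance → B27; now {D4:68, B17:69, J20:89}
add E28 (timestamp 38) → {E28:38, D4:68, B17:69, J20:89}
advance → E28; now {D4:68, B17:69, J20:89}
advance → D4; now {B17:69, J20:89}
advance → B17; now {J20:89}
add C9 (timestamp 76) → {C9:76, J20:89}
advance → C9; now {J20:89}
update J20 to timestamp 31 → {J20:31}
advance → J20; now {}
add C29 (timestamp 88) → {C29:88}
update C29 to timestamp 33 → {C29:33}
add A7 (timestamp 11) → {A7:11, C29:33}
add A22 (timestamp 23) → {A7:11, A22:23, C29:33}
add B3 (timestamp 21) → {A7:11, B3:21, A22:23, C29:33}
update B3 to timestamp 63 → {A7:11, A22:23, C29:33, B3:63}
add A12 (timestamp 34) → {A7:11, A22:23, C29:33, A12:34, B3:63}
update C29 to timestamp 27 → {A7:11, A22:23, C29:27, A12:34, B3:63}
advance → A7; now {A22:23, C29:27, A12:34, B3:63}
update B3 to timestamp 49 → {A22:23, C29:27, A12:34, B3:49}
advance → A22; now {C29:27, A12:34, B3:49}
update C29 to timestamp 13 → {C29:13, A12:34, B3:49}
advance → C29; now {A12:34, B3:49}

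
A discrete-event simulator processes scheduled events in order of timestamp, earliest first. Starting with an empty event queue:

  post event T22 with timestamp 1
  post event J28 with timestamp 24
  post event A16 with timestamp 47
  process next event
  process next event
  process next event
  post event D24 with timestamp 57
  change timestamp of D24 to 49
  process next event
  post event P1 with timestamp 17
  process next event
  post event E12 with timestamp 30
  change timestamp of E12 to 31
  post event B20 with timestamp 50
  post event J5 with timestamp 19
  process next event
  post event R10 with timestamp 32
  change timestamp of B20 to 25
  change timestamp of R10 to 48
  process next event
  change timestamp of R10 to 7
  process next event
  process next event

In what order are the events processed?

T22 → J28 → A16 → D24 → P1 → J5 → B20 → R10 → E12

add T22 (timestamp 1) → {T22:1}
add J28 (timestamp 24) → {T22:1, J28:24}
add A16 (timestamp 47) → {T22:1, J28:24, A16:47}
process next event → T22; now {J28:24, A16:47}
process next event → J28; now {A16:47}
process next event → A16; now {}
add D24 (timestamp 57) → {D24:57}
update D24 to timestamp 49 → {D24:49}
process next event → D24; now {}
add P1 (timestamp 17) → {P1:17}
process next event → P1; now {}
add E12 (timestamp 30) → {E12:30}
update E12 to timestamp 31 → {E12:31}
add B20 (timestamp 50) → {E12:31, B20:50}
add J5 (timestamp 19) → {J5:19, E12:31, B20:50}
process next event → J5; now {E12:31, B20:50}
add R10 (timestamp 32) → {E12:31, R10:32, B20:50}
update B20 to timestamp 25 → {B20:25, E12:31, R10:32}
update R10 to timestamp 48 → {B20:25, E12:31, R10:48}
process next event → B20; now {E12:31, R10:48}
update R10 to timestamp 7 → {R10:7, E12:31}
process next event → R10; now {E12:31}
process next event → E12; now {}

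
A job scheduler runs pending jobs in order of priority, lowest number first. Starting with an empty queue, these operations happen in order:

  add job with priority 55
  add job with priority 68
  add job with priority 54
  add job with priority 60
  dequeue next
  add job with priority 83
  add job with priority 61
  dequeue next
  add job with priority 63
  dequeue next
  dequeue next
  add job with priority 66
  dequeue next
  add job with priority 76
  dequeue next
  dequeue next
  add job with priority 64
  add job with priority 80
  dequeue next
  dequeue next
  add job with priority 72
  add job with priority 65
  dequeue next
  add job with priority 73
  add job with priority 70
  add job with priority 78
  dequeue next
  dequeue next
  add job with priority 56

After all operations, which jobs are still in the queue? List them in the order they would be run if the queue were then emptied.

56 → 73 → 78 → 80 → 83

insert 55 → {55}
insert 68 → {55, 68}
insert 54 → {54, 55, 68}
insert 60 → {54, 55, 60, 68}
dequeue next → 54; now {55, 60, 68}
insert 83 → {55, 60, 68, 83}
insert 61 → {55, 60, 61, 68, 83}
dequeue next → 55; now {60, 61, 68, 83}
insert 63 → {60, 61, 63, 68, 83}
dequeue next → 60; now {61, 63, 68, 83}
dequeue next → 61; now {63, 68, 83}
insert 66 → {63, 66, 68, 83}
dequeue next → 63; now {66, 68, 83}
insert 76 → {66, 68, 76, 83}
dequeue next → 66; now {68, 76, 83}
dequeue next → 68; now {76, 83}
insert 64 → {64, 76, 83}
insert 80 → {64, 76, 80, 83}
dequeue next → 64; now {76, 80, 83}
dequeue next → 76; now {80, 83}
insert 72 → {72, 80, 83}
insert 65 → {65, 72, 80, 83}
dequeue next → 65; now {72, 80, 83}
insert 73 → {72, 73, 80, 83}
insert 70 → {70, 72, 73, 80, 83}
insert 78 → {70, 72, 73, 78, 80, 83}
dequeue next → 70; now {72, 73, 78, 80, 83}
dequeue next → 72; now {73, 78, 80, 83}
insert 56 → {56, 73, 78, 80, 83}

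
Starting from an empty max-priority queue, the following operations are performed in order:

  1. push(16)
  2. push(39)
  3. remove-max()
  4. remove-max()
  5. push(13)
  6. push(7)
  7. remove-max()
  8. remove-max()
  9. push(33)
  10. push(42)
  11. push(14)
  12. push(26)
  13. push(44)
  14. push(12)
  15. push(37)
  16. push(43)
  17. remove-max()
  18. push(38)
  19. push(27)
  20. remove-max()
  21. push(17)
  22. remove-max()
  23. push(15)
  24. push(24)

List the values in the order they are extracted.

[39, 16, 13, 7, 44, 43, 42]

insert 16 → {16}
insert 39 → {39, 16}
remove-max → 39; now {16}
remove-max → 16; now {}
insert 13 → {13}
insert 7 → {13, 7}
remove-max → 13; now {7}
remove-max → 7; now {}
insert 33 → {33}
insert 42 → {42, 33}
insert 14 → {42, 33, 14}
insert 26 → {42, 33, 26, 14}
insert 44 → {44, 42, 33, 26, 14}
insert 12 → {44, 42, 33, 26, 14, 12}
insert 37 → {44, 42, 37, 33, 26, 14, 12}
insert 43 → {44, 43, 42, 37, 33, 26, 14, 12}
remove-max → 44; now {43, 42, 37, 33, 26, 14, 12}
insert 38 → {43, 42, 38, 37, 33, 26, 14, 12}
insert 27 → {43, 42, 38, 37, 33, 27, 26, 14, 12}
remove-max → 43; now {42, 38, 37, 33, 27, 26, 14, 12}
insert 17 → {42, 38, 37, 33, 27, 26, 17, 14, 12}
remove-max → 42; now {38, 37, 33, 27, 26, 17, 14, 12}
insert 15 → {38, 37, 33, 27, 26, 17, 15, 14, 12}
insert 24 → {38, 37, 33, 27, 26, 24, 17, 15, 14, 12}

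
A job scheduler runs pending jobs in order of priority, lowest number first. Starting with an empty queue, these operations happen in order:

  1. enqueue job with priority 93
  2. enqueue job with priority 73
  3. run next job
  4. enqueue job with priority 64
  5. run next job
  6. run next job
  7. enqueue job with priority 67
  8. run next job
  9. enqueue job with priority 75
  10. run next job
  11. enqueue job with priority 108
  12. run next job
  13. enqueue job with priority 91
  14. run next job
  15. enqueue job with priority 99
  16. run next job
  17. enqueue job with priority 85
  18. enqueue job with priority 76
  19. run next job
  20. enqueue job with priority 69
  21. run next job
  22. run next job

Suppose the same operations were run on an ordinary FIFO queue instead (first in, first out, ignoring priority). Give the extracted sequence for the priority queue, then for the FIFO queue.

insert 93 → {93}
insert 73 → {73, 93}
run next job → 73; now {93}
insert 64 → {64, 93}
run next job → 64; now {93}
run next job → 93; now {}
insert 67 → {67}
run next job → 67; now {}
insert 75 → {75}
run next job → 75; now {}
insert 108 → {108}
run next job → 108; now {}
insert 91 → {91}
run next job → 91; now {}
insert 99 → {99}
run next job → 99; now {}
insert 85 → {85}
insert 76 → {76, 85}
run next job → 76; now {85}
insert 69 → {69, 85}
run next job → 69; now {85}
run next job → 85; now {}

priority queue: 73 → 64 → 93 → 67 → 75 → 108 → 91 → 99 → 76 → 69 → 85; FIFO queue: [93, 73, 64, 67, 75, 108, 91, 99, 85, 76, 69]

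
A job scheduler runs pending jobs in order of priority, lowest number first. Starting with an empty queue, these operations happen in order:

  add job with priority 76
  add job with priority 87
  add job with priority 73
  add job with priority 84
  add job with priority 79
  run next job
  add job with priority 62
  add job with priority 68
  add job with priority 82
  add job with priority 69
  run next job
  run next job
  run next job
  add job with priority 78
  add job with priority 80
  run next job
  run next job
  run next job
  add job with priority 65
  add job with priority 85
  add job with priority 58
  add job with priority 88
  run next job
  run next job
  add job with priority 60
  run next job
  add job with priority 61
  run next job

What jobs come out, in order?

73, 62, 68, 69, 76, 78, 79, 58, 65, 60, 61

insert 76 → {76}
insert 87 → {76, 87}
insert 73 → {73, 76, 87}
insert 84 → {73, 76, 84, 87}
insert 79 → {73, 76, 79, 84, 87}
run next job → 73; now {76, 79, 84, 87}
insert 62 → {62, 76, 79, 84, 87}
insert 68 → {62, 68, 76, 79, 84, 87}
insert 82 → {62, 68, 76, 79, 82, 84, 87}
insert 69 → {62, 68, 69, 76, 79, 82, 84, 87}
run next job → 62; now {68, 69, 76, 79, 82, 84, 87}
run next job → 68; now {69, 76, 79, 82, 84, 87}
run next job → 69; now {76, 79, 82, 84, 87}
insert 78 → {76, 78, 79, 82, 84, 87}
insert 80 → {76, 78, 79, 80, 82, 84, 87}
run next job → 76; now {78, 79, 80, 82, 84, 87}
run next job → 78; now {79, 80, 82, 84, 87}
run next job → 79; now {80, 82, 84, 87}
insert 65 → {65, 80, 82, 84, 87}
insert 85 → {65, 80, 82, 84, 85, 87}
insert 58 → {58, 65, 80, 82, 84, 85, 87}
insert 88 → {58, 65, 80, 82, 84, 85, 87, 88}
run next job → 58; now {65, 80, 82, 84, 85, 87, 88}
run next job → 65; now {80, 82, 84, 85, 87, 88}
insert 60 → {60, 80, 82, 84, 85, 87, 88}
run next job → 60; now {80, 82, 84, 85, 87, 88}
insert 61 → {61, 80, 82, 84, 85, 87, 88}
run next job → 61; now {80, 82, 84, 85, 87, 88}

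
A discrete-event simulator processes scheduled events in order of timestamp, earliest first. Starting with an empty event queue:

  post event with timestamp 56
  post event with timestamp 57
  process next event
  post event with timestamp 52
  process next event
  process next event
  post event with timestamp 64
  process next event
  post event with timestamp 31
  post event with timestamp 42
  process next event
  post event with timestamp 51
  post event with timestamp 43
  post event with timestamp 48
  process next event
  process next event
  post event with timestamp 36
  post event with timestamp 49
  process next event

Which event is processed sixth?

insert 56 → {56}
insert 57 → {56, 57}
process next event → 56; now {57}
insert 52 → {52, 57}
process next event → 52; now {57}
process next event → 57; now {}
insert 64 → {64}
process next event → 64; now {}
insert 31 → {31}
insert 42 → {31, 42}
process next event → 31; now {42}
insert 51 → {42, 51}
insert 43 → {42, 43, 51}
insert 48 → {42, 43, 48, 51}
process next event → 42; now {43, 48, 51}
process next event → 43; now {48, 51}
insert 36 → {36, 48, 51}
insert 49 → {36, 48, 49, 51}
process next event → 36; now {48, 49, 51}

42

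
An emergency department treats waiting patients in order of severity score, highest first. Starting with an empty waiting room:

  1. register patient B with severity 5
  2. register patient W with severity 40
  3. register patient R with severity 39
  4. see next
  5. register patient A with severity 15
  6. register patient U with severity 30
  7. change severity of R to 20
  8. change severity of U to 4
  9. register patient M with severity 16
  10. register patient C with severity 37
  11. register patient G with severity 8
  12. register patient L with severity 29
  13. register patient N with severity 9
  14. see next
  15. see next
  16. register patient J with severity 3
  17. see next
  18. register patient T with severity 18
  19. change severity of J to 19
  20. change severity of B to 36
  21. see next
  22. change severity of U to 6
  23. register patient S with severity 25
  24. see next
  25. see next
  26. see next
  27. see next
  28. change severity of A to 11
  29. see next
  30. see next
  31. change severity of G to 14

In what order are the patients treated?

add B (severity 5) → {B:5}
add W (severity 40) → {W:40, B:5}
add R (severity 39) → {W:40, R:39, B:5}
see next → W; now {R:39, B:5}
add A (severity 15) → {R:39, A:15, B:5}
add U (severity 30) → {R:39, U:30, A:15, B:5}
update R to severity 20 → {U:30, R:20, A:15, B:5}
update U to severity 4 → {R:20, A:15, B:5, U:4}
add M (severity 16) → {R:20, M:16, A:15, B:5, U:4}
add C (severity 37) → {C:37, R:20, M:16, A:15, B:5, U:4}
add G (severity 8) → {C:37, R:20, M:16, A:15, G:8, B:5, U:4}
add L (severity 29) → {C:37, L:29, R:20, M:16, A:15, G:8, B:5, U:4}
add N (severity 9) → {C:37, L:29, R:20, M:16, A:15, N:9, G:8, B:5, U:4}
see next → C; now {L:29, R:20, M:16, A:15, N:9, G:8, B:5, U:4}
see next → L; now {R:20, M:16, A:15, N:9, G:8, B:5, U:4}
add J (severity 3) → {R:20, M:16, A:15, N:9, G:8, B:5, U:4, J:3}
see next → R; now {M:16, A:15, N:9, G:8, B:5, U:4, J:3}
add T (severity 18) → {T:18, M:16, A:15, N:9, G:8, B:5, U:4, J:3}
update J to severity 19 → {J:19, T:18, M:16, A:15, N:9, G:8, B:5, U:4}
update B to severity 36 → {B:36, J:19, T:18, M:16, A:15, N:9, G:8, U:4}
see next → B; now {J:19, T:18, M:16, A:15, N:9, G:8, U:4}
update U to severity 6 → {J:19, T:18, M:16, A:15, N:9, G:8, U:6}
add S (severity 25) → {S:25, J:19, T:18, M:16, A:15, N:9, G:8, U:6}
see next → S; now {J:19, T:18, M:16, A:15, N:9, G:8, U:6}
see next → J; now {T:18, M:16, A:15, N:9, G:8, U:6}
see next → T; now {M:16, A:15, N:9, G:8, U:6}
see next → M; now {A:15, N:9, G:8, U:6}
update A to severity 11 → {A:11, N:9, G:8, U:6}
see next → A; now {N:9, G:8, U:6}
see next → N; now {G:8, U:6}
update G to severity 14 → {G:14, U:6}

[W, C, L, R, B, S, J, T, M, A, N]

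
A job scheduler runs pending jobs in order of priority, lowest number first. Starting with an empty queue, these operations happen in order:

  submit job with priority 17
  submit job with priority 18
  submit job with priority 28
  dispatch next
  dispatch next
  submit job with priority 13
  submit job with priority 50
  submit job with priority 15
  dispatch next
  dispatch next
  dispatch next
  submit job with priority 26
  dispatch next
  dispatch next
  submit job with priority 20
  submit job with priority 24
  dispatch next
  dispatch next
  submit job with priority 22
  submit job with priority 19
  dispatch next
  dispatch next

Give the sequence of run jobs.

[17, 18, 13, 15, 28, 26, 50, 20, 24, 19, 22]

insert 17 → {17}
insert 18 → {17, 18}
insert 28 → {17, 18, 28}
dispatch next → 17; now {18, 28}
dispatch next → 18; now {28}
insert 13 → {13, 28}
insert 50 → {13, 28, 50}
insert 15 → {13, 15, 28, 50}
dispatch next → 13; now {15, 28, 50}
dispatch next → 15; now {28, 50}
dispatch next → 28; now {50}
insert 26 → {26, 50}
dispatch next → 26; now {50}
dispatch next → 50; now {}
insert 20 → {20}
insert 24 → {20, 24}
dispatch next → 20; now {24}
dispatch next → 24; now {}
insert 22 → {22}
insert 19 → {19, 22}
dispatch next → 19; now {22}
dispatch next → 22; now {}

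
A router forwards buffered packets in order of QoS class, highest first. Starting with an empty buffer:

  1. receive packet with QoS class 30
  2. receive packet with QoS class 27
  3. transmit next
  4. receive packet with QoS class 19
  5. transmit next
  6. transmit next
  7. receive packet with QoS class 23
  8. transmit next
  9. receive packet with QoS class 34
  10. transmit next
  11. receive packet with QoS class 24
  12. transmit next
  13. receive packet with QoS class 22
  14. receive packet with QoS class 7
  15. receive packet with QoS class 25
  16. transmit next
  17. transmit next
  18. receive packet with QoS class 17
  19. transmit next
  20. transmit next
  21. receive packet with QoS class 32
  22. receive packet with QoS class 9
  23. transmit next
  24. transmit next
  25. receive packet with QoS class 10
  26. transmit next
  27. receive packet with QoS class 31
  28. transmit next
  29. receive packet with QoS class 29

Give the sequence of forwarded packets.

insert 30 → {30}
insert 27 → {30, 27}
transmit next → 30; now {27}
insert 19 → {27, 19}
transmit next → 27; now {19}
transmit next → 19; now {}
insert 23 → {23}
transmit next → 23; now {}
insert 34 → {34}
transmit next → 34; now {}
insert 24 → {24}
transmit next → 24; now {}
insert 22 → {22}
insert 7 → {22, 7}
insert 25 → {25, 22, 7}
transmit next → 25; now {22, 7}
transmit next → 22; now {7}
insert 17 → {17, 7}
transmit next → 17; now {7}
transmit next → 7; now {}
insert 32 → {32}
insert 9 → {32, 9}
transmit next → 32; now {9}
transmit next → 9; now {}
insert 10 → {10}
transmit next → 10; now {}
insert 31 → {31}
transmit next → 31; now {}
insert 29 → {29}

30 → 27 → 19 → 23 → 34 → 24 → 25 → 22 → 17 → 7 → 32 → 9 → 10 → 31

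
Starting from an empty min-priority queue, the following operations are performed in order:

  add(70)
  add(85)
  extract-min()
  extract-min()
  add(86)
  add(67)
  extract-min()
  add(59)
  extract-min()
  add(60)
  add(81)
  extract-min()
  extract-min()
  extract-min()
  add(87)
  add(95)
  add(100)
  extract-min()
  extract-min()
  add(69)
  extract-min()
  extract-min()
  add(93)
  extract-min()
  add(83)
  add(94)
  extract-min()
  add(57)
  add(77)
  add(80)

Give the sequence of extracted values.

[70, 85, 67, 59, 60, 81, 86, 87, 95, 69, 100, 93, 83]

insert 70 → {70}
insert 85 → {70, 85}
extract-min → 70; now {85}
extract-min → 85; now {}
insert 86 → {86}
insert 67 → {67, 86}
extract-min → 67; now {86}
insert 59 → {59, 86}
extract-min → 59; now {86}
insert 60 → {60, 86}
insert 81 → {60, 81, 86}
extract-min → 60; now {81, 86}
extract-min → 81; now {86}
extract-min → 86; now {}
insert 87 → {87}
insert 95 → {87, 95}
insert 100 → {87, 95, 100}
extract-min → 87; now {95, 100}
extract-min → 95; now {100}
insert 69 → {69, 100}
extract-min → 69; now {100}
extract-min → 100; now {}
insert 93 → {93}
extract-min → 93; now {}
insert 83 → {83}
insert 94 → {83, 94}
extract-min → 83; now {94}
insert 57 → {57, 94}
insert 77 → {57, 77, 94}
insert 80 → {57, 77, 80, 94}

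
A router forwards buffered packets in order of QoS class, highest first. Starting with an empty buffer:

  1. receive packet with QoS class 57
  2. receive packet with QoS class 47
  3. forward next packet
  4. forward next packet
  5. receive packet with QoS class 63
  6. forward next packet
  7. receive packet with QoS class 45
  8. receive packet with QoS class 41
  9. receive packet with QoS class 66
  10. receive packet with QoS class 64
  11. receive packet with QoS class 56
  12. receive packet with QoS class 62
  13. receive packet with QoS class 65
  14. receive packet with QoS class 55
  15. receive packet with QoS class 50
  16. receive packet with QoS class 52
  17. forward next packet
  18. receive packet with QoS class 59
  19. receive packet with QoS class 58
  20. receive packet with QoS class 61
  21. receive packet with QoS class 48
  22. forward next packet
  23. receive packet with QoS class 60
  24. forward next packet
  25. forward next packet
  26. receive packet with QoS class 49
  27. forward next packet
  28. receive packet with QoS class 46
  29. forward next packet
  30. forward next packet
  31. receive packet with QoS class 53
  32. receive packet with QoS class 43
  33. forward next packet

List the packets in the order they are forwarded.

[57, 47, 63, 66, 65, 64, 62, 61, 60, 59, 58]

insert 57 → {57}
insert 47 → {57, 47}
forward next packet → 57; now {47}
forward next packet → 47; now {}
insert 63 → {63}
forward next packet → 63; now {}
insert 45 → {45}
insert 41 → {45, 41}
insert 66 → {66, 45, 41}
insert 64 → {66, 64, 45, 41}
insert 56 → {66, 64, 56, 45, 41}
insert 62 → {66, 64, 62, 56, 45, 41}
insert 65 → {66, 65, 64, 62, 56, 45, 41}
insert 55 → {66, 65, 64, 62, 56, 55, 45, 41}
insert 50 → {66, 65, 64, 62, 56, 55, 50, 45, 41}
insert 52 → {66, 65, 64, 62, 56, 55, 52, 50, 45, 41}
forward next packet → 66; now {65, 64, 62, 56, 55, 52, 50, 45, 41}
insert 59 → {65, 64, 62, 59, 56, 55, 52, 50, 45, 41}
insert 58 → {65, 64, 62, 59, 58, 56, 55, 52, 50, 45, 41}
insert 61 → {65, 64, 62, 61, 59, 58, 56, 55, 52, 50, 45, 41}
insert 48 → {65, 64, 62, 61, 59, 58, 56, 55, 52, 50, 48, 45, 41}
forward next packet → 65; now {64, 62, 61, 59, 58, 56, 55, 52, 50, 48, 45, 41}
insert 60 → {64, 62, 61, 60, 59, 58, 56, 55, 52, 50, 48, 45, 41}
forward next packet → 64; now {62, 61, 60, 59, 58, 56, 55, 52, 50, 48, 45, 41}
forward next packet → 62; now {61, 60, 59, 58, 56, 55, 52, 50, 48, 45, 41}
insert 49 → {61, 60, 59, 58, 56, 55, 52, 50, 49, 48, 45, 41}
forward next packet → 61; now {60, 59, 58, 56, 55, 52, 50, 49, 48, 45, 41}
insert 46 → {60, 59, 58, 56, 55, 52, 50, 49, 48, 46, 45, 41}
forward next packet → 60; now {59, 58, 56, 55, 52, 50, 49, 48, 46, 45, 41}
forward next packet → 59; now {58, 56, 55, 52, 50, 49, 48, 46, 45, 41}
insert 53 → {58, 56, 55, 53, 52, 50, 49, 48, 46, 45, 41}
insert 43 → {58, 56, 55, 53, 52, 50, 49, 48, 46, 45, 43, 41}
forward next packet → 58; now {56, 55, 53, 52, 50, 49, 48, 46, 45, 43, 41}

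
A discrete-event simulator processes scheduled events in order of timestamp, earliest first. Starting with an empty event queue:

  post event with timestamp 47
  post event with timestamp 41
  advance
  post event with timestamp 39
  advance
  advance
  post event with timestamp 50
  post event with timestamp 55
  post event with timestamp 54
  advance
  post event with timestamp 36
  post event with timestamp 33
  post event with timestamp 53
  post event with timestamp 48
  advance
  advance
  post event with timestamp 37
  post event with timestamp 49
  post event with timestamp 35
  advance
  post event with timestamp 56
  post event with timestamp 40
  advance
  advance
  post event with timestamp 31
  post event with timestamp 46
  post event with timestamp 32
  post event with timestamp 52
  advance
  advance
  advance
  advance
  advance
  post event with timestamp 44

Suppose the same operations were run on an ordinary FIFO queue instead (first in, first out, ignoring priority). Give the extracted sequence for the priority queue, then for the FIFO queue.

priority queue: 41 → 39 → 47 → 50 → 33 → 36 → 35 → 37 → 40 → 31 → 32 → 46 → 48 → 49; FIFO queue: 47 → 41 → 39 → 50 → 55 → 54 → 36 → 33 → 53 → 48 → 37 → 49 → 35 → 56

insert 47 → {47}
insert 41 → {41, 47}
advance → 41; now {47}
insert 39 → {39, 47}
advance → 39; now {47}
advance → 47; now {}
insert 50 → {50}
insert 55 → {50, 55}
insert 54 → {50, 54, 55}
advance → 50; now {54, 55}
insert 36 → {36, 54, 55}
insert 33 → {33, 36, 54, 55}
insert 53 → {33, 36, 53, 54, 55}
insert 48 → {33, 36, 48, 53, 54, 55}
advance → 33; now {36, 48, 53, 54, 55}
advance → 36; now {48, 53, 54, 55}
insert 37 → {37, 48, 53, 54, 55}
insert 49 → {37, 48, 49, 53, 54, 55}
insert 35 → {35, 37, 48, 49, 53, 54, 55}
advance → 35; now {37, 48, 49, 53, 54, 55}
insert 56 → {37, 48, 49, 53, 54, 55, 56}
insert 40 → {37, 40, 48, 49, 53, 54, 55, 56}
advance → 37; now {40, 48, 49, 53, 54, 55, 56}
advance → 40; now {48, 49, 53, 54, 55, 56}
insert 31 → {31, 48, 49, 53, 54, 55, 56}
insert 46 → {31, 46, 48, 49, 53, 54, 55, 56}
insert 32 → {31, 32, 46, 48, 49, 53, 54, 55, 56}
insert 52 → {31, 32, 46, 48, 49, 52, 53, 54, 55, 56}
advance → 31; now {32, 46, 48, 49, 52, 53, 54, 55, 56}
advance → 32; now {46, 48, 49, 52, 53, 54, 55, 56}
advance → 46; now {48, 49, 52, 53, 54, 55, 56}
advance → 48; now {49, 52, 53, 54, 55, 56}
advance → 49; now {52, 53, 54, 55, 56}
insert 44 → {44, 52, 53, 54, 55, 56}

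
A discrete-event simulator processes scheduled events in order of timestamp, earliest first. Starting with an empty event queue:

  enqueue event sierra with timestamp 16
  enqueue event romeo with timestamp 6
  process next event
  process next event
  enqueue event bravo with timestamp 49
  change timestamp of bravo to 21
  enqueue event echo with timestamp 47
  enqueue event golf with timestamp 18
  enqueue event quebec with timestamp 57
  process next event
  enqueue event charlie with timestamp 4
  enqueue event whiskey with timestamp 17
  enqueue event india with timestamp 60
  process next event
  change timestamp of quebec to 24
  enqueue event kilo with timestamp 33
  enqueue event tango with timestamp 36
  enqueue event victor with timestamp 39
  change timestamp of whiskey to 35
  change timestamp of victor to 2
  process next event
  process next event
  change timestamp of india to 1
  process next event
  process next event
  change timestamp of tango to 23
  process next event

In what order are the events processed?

romeo, sierra, golf, charlie, victor, bravo, india, quebec, tango

add sierra (timestamp 16) → {sierra:16}
add romeo (timestamp 6) → {romeo:6, sierra:16}
process next event → romeo; now {sierra:16}
process next event → sierra; now {}
add bravo (timestamp 49) → {bravo:49}
update bravo to timestamp 21 → {bravo:21}
add echo (timestamp 47) → {bravo:21, echo:47}
add golf (timestamp 18) → {golf:18, bravo:21, echo:47}
add quebec (timestamp 57) → {golf:18, bravo:21, echo:47, quebec:57}
process next event → golf; now {bravo:21, echo:47, quebec:57}
add charlie (timestamp 4) → {charlie:4, bravo:21, echo:47, quebec:57}
add whiskey (timestamp 17) → {charlie:4, whiskey:17, bravo:21, echo:47, quebec:57}
add india (timestamp 60) → {charlie:4, whiskey:17, bravo:21, echo:47, quebec:57, india:60}
process next event → charlie; now {whiskey:17, bravo:21, echo:47, quebec:57, india:60}
update quebec to timestamp 24 → {whiskey:17, bravo:21, quebec:24, echo:47, india:60}
add kilo (timestamp 33) → {whiskey:17, bravo:21, quebec:24, kilo:33, echo:47, india:60}
add tango (timestamp 36) → {whiskey:17, bravo:21, quebec:24, kilo:33, tango:36, echo:47, india:60}
add victor (timestamp 39) → {whiskey:17, bravo:21, quebec:24, kilo:33, tango:36, victor:39, echo:47, india:60}
update whiskey to timestamp 35 → {bravo:21, quebec:24, kilo:33, whiskey:35, tango:36, victor:39, echo:47, india:60}
update victor to timestamp 2 → {victor:2, bravo:21, quebec:24, kilo:33, whiskey:35, tango:36, echo:47, india:60}
process next event → victor; now {bravo:21, quebec:24, kilo:33, whiskey:35, tango:36, echo:47, india:60}
process next event → bravo; now {quebec:24, kilo:33, whiskey:35, tango:36, echo:47, india:60}
update india to timestamp 1 → {india:1, quebec:24, kilo:33, whiskey:35, tango:36, echo:47}
process next event → india; now {quebec:24, kilo:33, whiskey:35, tango:36, echo:47}
process next event → quebec; now {kilo:33, whiskey:35, tango:36, echo:47}
update tango to timestamp 23 → {tango:23, kilo:33, whiskey:35, echo:47}
process next event → tango; now {kilo:33, whiskey:35, echo:47}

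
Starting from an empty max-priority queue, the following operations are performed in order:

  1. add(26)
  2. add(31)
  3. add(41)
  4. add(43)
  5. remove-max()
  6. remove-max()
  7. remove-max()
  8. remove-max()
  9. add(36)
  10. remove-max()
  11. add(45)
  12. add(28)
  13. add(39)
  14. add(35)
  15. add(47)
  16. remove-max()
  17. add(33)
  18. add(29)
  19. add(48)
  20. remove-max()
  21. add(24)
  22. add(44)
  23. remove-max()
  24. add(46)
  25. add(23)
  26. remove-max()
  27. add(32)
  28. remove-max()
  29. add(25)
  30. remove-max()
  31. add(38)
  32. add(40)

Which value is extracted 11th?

insert 26 → {26}
insert 31 → {31, 26}
insert 41 → {41, 31, 26}
insert 43 → {43, 41, 31, 26}
remove-max → 43; now {41, 31, 26}
remove-max → 41; now {31, 26}
remove-max → 31; now {26}
remove-max → 26; now {}
insert 36 → {36}
remove-max → 36; now {}
insert 45 → {45}
insert 28 → {45, 28}
insert 39 → {45, 39, 28}
insert 35 → {45, 39, 35, 28}
insert 47 → {47, 45, 39, 35, 28}
remove-max → 47; now {45, 39, 35, 28}
insert 33 → {45, 39, 35, 33, 28}
insert 29 → {45, 39, 35, 33, 29, 28}
insert 48 → {48, 45, 39, 35, 33, 29, 28}
remove-max → 48; now {45, 39, 35, 33, 29, 28}
insert 24 → {45, 39, 35, 33, 29, 28, 24}
insert 44 → {45, 44, 39, 35, 33, 29, 28, 24}
remove-max → 45; now {44, 39, 35, 33, 29, 28, 24}
insert 46 → {46, 44, 39, 35, 33, 29, 28, 24}
insert 23 → {46, 44, 39, 35, 33, 29, 28, 24, 23}
remove-max → 46; now {44, 39, 35, 33, 29, 28, 24, 23}
insert 32 → {44, 39, 35, 33, 32, 29, 28, 24, 23}
remove-max → 44; now {39, 35, 33, 32, 29, 28, 24, 23}
insert 25 → {39, 35, 33, 32, 29, 28, 25, 24, 23}
remove-max → 39; now {35, 33, 32, 29, 28, 25, 24, 23}
insert 38 → {38, 35, 33, 32, 29, 28, 25, 24, 23}
insert 40 → {40, 38, 35, 33, 32, 29, 28, 25, 24, 23}

39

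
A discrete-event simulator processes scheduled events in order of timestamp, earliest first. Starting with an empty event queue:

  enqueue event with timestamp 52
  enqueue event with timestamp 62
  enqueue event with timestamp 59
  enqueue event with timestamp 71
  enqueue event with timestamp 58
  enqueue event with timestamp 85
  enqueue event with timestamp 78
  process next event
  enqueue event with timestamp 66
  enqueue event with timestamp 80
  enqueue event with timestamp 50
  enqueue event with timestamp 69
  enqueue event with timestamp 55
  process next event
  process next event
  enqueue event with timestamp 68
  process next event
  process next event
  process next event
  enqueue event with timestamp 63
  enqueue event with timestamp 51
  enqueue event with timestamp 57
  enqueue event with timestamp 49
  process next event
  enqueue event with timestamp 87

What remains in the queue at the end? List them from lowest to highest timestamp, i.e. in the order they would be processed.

51 → 57 → 63 → 66 → 68 → 69 → 71 → 78 → 80 → 85 → 87

insert 52 → {52}
insert 62 → {52, 62}
insert 59 → {52, 59, 62}
insert 71 → {52, 59, 62, 71}
insert 58 → {52, 58, 59, 62, 71}
insert 85 → {52, 58, 59, 62, 71, 85}
insert 78 → {52, 58, 59, 62, 71, 78, 85}
process next event → 52; now {58, 59, 62, 71, 78, 85}
insert 66 → {58, 59, 62, 66, 71, 78, 85}
insert 80 → {58, 59, 62, 66, 71, 78, 80, 85}
insert 50 → {50, 58, 59, 62, 66, 71, 78, 80, 85}
insert 69 → {50, 58, 59, 62, 66, 69, 71, 78, 80, 85}
insert 55 → {50, 55, 58, 59, 62, 66, 69, 71, 78, 80, 85}
process next event → 50; now {55, 58, 59, 62, 66, 69, 71, 78, 80, 85}
process next event → 55; now {58, 59, 62, 66, 69, 71, 78, 80, 85}
insert 68 → {58, 59, 62, 66, 68, 69, 71, 78, 80, 85}
process next event → 58; now {59, 62, 66, 68, 69, 71, 78, 80, 85}
process next event → 59; now {62, 66, 68, 69, 71, 78, 80, 85}
process next event → 62; now {66, 68, 69, 71, 78, 80, 85}
insert 63 → {63, 66, 68, 69, 71, 78, 80, 85}
insert 51 → {51, 63, 66, 68, 69, 71, 78, 80, 85}
insert 57 → {51, 57, 63, 66, 68, 69, 71, 78, 80, 85}
insert 49 → {49, 51, 57, 63, 66, 68, 69, 71, 78, 80, 85}
process next event → 49; now {51, 57, 63, 66, 68, 69, 71, 78, 80, 85}
insert 87 → {51, 57, 63, 66, 68, 69, 71, 78, 80, 85, 87}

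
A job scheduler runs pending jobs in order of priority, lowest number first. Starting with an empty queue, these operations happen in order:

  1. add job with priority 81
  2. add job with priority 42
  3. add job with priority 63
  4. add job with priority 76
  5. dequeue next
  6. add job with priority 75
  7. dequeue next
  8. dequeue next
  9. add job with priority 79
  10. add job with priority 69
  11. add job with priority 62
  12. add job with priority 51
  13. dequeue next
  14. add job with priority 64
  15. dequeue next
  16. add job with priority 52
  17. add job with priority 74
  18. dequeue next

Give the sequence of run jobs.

42 → 63 → 75 → 51 → 62 → 52

insert 81 → {81}
insert 42 → {42, 81}
insert 63 → {42, 63, 81}
insert 76 → {42, 63, 76, 81}
dequeue next → 42; now {63, 76, 81}
insert 75 → {63, 75, 76, 81}
dequeue next → 63; now {75, 76, 81}
dequeue next → 75; now {76, 81}
insert 79 → {76, 79, 81}
insert 69 → {69, 76, 79, 81}
insert 62 → {62, 69, 76, 79, 81}
insert 51 → {51, 62, 69, 76, 79, 81}
dequeue next → 51; now {62, 69, 76, 79, 81}
insert 64 → {62, 64, 69, 76, 79, 81}
dequeue next → 62; now {64, 69, 76, 79, 81}
insert 52 → {52, 64, 69, 76, 79, 81}
insert 74 → {52, 64, 69, 74, 76, 79, 81}
dequeue next → 52; now {64, 69, 74, 76, 79, 81}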